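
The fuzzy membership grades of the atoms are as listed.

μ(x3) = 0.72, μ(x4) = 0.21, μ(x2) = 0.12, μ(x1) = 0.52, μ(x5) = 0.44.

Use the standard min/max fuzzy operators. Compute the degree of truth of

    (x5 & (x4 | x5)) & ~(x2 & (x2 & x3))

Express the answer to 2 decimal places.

0.44

x4 | x5 = max(a, b) on (0.21, 0.44) = 0.44
x5 & (x4 | x5) = min(a, b) on (0.44, 0.44) = 0.44
x2 & x3 = min(a, b) on (0.12, 0.72) = 0.12
x2 & (x2 & x3) = min(a, b) on (0.12, 0.12) = 0.12
~(x2 & (x2 & x3)) = 1 − 0.12 = 0.88
(x5 & (x4 | x5)) & ~(x2 & (x2 & x3)) = min(a, b) on (0.44, 0.88) = 0.44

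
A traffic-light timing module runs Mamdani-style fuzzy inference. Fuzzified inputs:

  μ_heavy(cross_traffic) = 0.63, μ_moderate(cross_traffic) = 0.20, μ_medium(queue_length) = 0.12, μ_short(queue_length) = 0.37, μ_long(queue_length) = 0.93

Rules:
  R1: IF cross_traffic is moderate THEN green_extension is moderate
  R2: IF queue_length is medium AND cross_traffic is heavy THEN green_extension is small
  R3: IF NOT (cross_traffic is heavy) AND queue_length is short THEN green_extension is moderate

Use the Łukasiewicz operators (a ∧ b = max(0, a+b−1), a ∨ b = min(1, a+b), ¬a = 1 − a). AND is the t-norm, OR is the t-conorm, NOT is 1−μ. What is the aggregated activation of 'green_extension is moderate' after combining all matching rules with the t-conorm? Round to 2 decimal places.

R1: moderate=0.20 → w = 0.20
R2: medium=0.12, heavy=0.63; AND[max(0, a+b−1)] → w = 0.00
R3: ¬heavy=1−0.63=0.37, short=0.37; AND[max(0, a+b−1)] → w = 0.00
Rules with consequent 'moderate': {R1, R3} → strengths 0.20, 0.00
Aggregate via t-conorm [min(1, a+b)]: 0.20

0.20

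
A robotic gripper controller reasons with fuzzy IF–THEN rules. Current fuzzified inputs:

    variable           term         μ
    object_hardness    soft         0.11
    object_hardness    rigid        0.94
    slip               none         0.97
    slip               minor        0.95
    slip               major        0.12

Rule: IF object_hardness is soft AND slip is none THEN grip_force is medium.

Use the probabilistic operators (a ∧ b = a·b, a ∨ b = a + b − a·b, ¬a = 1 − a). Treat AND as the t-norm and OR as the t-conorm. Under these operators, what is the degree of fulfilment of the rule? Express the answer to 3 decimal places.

0.107

firing strength: soft=0.11, none=0.97; AND[a·b] → w = 0.1067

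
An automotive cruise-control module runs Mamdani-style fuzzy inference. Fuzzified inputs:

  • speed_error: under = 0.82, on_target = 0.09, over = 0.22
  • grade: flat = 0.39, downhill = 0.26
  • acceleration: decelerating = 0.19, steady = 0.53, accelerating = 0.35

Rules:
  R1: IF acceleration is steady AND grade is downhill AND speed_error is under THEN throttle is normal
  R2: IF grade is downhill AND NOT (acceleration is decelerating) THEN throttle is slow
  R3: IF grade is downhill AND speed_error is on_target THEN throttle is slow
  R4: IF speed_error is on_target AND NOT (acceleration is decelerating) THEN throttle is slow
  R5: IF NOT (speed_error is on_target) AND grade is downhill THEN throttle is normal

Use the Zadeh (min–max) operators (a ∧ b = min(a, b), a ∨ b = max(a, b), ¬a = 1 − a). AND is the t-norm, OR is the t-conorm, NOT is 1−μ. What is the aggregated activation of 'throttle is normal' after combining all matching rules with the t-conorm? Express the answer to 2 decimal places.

R1: steady=0.53, downhill=0.26, under=0.82; AND[min(a, b)] → w = 0.26
R2: downhill=0.26, ¬decelerating=1−0.19=0.81; AND[min(a, b)] → w = 0.26
R3: downhill=0.26, on_target=0.09; AND[min(a, b)] → w = 0.09
R4: on_target=0.09, ¬decelerating=1−0.19=0.81; AND[min(a, b)] → w = 0.09
R5: ¬on_target=1−0.09=0.91, downhill=0.26; AND[min(a, b)] → w = 0.26
Rules with consequent 'normal': {R1, R5} → strengths 0.26, 0.26
Aggregate via t-conorm [max(a, b)]: 0.26

0.26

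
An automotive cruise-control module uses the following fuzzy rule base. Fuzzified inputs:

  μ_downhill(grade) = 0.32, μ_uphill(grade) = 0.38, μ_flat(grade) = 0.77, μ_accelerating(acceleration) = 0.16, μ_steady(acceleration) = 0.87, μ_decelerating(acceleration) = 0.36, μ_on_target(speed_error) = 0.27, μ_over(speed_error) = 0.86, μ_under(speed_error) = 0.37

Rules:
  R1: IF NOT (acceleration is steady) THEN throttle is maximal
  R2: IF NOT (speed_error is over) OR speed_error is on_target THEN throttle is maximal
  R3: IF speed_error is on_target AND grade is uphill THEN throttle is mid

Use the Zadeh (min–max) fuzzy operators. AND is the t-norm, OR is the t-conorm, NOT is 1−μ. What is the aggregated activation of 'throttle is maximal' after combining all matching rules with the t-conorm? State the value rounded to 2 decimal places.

R1: ¬steady=1−0.87=0.13 → w = 0.13
R2: ¬over=1−0.86=0.14, on_target=0.27; OR[max(a, b)] → w = 0.27
R3: on_target=0.27, uphill=0.38; AND[min(a, b)] → w = 0.27
Rules with consequent 'maximal': {R1, R2} → strengths 0.13, 0.27
Aggregate via t-conorm [max(a, b)]: 0.27

0.27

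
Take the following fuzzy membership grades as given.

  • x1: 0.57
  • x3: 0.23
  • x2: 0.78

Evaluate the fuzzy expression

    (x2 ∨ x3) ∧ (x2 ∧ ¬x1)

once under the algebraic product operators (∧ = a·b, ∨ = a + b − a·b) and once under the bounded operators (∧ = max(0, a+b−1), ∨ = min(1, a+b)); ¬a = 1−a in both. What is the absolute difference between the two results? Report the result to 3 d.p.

Under algebraic product:
  x2 ∨ x3 = a + b − a·b on (0.7800, 0.2300) = 0.8306
  ¬x1 = 1 − 0.5700 = 0.4300
  x2 ∧ ¬x1 = a·b on (0.7800, 0.4300) = 0.3354
  (x2 ∨ x3) ∧ (x2 ∧ ¬x1) = a·b on (0.8306, 0.3354) = 0.2786
  → value = 0.2786
Under bounded:
  x2 ∨ x3 = min(1, a+b) on (0.78, 0.23) = 1.00
  ¬x1 = 1 − 0.57 = 0.43
  x2 ∧ ¬x1 = max(0, a+b−1) on (0.78, 0.43) = 0.21
  (x2 ∨ x3) ∧ (x2 ∧ ¬x1) = max(0, a+b−1) on (1.00, 0.21) = 0.21
  → value = 0.2100
|0.2786 − 0.2100| = 0.069

0.069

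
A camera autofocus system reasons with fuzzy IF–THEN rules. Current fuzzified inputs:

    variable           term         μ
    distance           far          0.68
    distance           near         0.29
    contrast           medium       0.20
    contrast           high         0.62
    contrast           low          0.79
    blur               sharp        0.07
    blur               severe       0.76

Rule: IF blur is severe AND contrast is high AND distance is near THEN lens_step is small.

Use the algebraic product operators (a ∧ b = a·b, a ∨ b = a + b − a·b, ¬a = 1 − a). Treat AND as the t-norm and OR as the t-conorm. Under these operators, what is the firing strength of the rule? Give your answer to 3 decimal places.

firing strength: severe=0.76, high=0.62, near=0.29; AND[a·b] → w = 0.1366

0.137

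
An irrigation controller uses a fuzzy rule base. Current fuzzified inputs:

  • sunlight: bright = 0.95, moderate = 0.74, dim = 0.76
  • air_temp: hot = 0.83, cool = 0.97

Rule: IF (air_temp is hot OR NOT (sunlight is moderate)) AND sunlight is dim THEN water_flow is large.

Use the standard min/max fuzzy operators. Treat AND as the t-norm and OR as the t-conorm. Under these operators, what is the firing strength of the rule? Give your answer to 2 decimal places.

firing strength: (hot=0.83 OR ¬moderate=1−0.74=0.26) = 0.83; AND[min(a, b)] with dim=0.76 → w = 0.76

0.76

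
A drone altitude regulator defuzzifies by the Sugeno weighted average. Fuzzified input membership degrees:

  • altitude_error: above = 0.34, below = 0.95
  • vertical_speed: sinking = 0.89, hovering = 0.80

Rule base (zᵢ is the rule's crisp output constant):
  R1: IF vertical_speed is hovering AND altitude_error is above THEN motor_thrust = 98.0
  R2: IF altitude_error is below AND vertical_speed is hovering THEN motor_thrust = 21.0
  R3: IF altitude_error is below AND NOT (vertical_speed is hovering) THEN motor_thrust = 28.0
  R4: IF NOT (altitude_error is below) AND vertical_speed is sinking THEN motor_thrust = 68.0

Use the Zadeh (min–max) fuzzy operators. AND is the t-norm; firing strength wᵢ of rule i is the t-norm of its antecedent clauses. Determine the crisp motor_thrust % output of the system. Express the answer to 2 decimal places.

R1 (z=98.0): hovering=0.80, above=0.34; AND[min(a, b)] → w = 0.34
R2 (z=21.0): below=0.95, hovering=0.80; AND[min(a, b)] → w = 0.80
R3 (z=28.0): below=0.95, ¬hovering=1−0.80=0.20; AND[min(a, b)] → w = 0.20
R4 (z=68.0): ¬below=1−0.95=0.05, sinking=0.89; AND[min(a, b)] → w = 0.05
Weighted average = (0.34·98.0 + 0.80·21.0 + 0.20·28.0 + 0.05·68.0) / (0.34 + 0.80 + 0.20 + 0.05)
  = 59.1200 / 1.3900 = 42.53

42.53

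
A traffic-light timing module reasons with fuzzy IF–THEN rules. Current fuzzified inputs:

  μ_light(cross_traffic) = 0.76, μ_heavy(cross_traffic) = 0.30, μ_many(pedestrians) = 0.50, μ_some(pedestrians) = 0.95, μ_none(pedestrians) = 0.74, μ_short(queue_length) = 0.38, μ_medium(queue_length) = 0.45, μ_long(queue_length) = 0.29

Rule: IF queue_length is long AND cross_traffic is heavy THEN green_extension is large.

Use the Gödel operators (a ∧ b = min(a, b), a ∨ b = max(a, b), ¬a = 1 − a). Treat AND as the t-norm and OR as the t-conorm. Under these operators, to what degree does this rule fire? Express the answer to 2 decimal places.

firing strength: long=0.29, heavy=0.30; AND[min(a, b)] → w = 0.29

0.29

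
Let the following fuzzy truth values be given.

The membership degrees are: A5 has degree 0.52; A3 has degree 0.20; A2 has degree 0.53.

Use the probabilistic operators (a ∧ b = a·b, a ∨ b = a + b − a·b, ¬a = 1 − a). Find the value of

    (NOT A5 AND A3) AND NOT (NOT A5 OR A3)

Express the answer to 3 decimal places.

NOT A5 = 1 − 0.5200 = 0.4800
NOT A5 AND A3 = a·b on (0.4800, 0.2000) = 0.0960
NOT A5 = 1 − 0.5200 = 0.4800
NOT A5 OR A3 = a + b − a·b on (0.4800, 0.2000) = 0.5840
NOT (NOT A5 OR A3) = 1 − 0.5840 = 0.4160
(NOT A5 AND A3) AND NOT (NOT A5 OR A3) = a·b on (0.0960, 0.4160) = 0.0399

0.040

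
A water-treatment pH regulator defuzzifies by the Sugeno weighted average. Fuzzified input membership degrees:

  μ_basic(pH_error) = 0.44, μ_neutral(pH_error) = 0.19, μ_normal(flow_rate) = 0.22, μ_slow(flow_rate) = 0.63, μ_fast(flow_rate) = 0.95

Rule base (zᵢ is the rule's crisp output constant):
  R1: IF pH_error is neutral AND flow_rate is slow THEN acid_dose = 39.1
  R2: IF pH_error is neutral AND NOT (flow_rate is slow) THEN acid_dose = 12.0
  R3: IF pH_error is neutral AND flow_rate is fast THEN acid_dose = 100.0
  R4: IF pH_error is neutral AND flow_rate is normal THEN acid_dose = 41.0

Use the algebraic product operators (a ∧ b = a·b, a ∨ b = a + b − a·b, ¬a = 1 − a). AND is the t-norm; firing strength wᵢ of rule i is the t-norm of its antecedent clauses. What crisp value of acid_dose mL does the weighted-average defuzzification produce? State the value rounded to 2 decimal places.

R1 (z=39.1): neutral=0.19, slow=0.63; AND[a·b] → w = 0.1197
R2 (z=12.0): neutral=0.19, ¬slow=1−0.63=0.37; AND[a·b] → w = 0.0703
R3 (z=100.0): neutral=0.19, fast=0.95; AND[a·b] → w = 0.1805
R4 (z=41.0): neutral=0.19, normal=0.22; AND[a·b] → w = 0.0418
Weighted average = (0.1197·39.1 + 0.0703·12.0 + 0.1805·100.0 + 0.0418·41.0) / (0.1197 + 0.0703 + 0.1805 + 0.0418)
  = 25.2877 / 0.4123 = 61.33

61.33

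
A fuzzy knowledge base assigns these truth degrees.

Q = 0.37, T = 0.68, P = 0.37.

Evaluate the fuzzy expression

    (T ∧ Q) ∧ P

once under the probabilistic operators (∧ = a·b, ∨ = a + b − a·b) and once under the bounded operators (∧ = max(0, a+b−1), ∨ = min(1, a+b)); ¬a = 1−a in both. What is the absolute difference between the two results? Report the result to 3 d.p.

Under probabilistic:
  T ∧ Q = a·b on (0.6800, 0.3700) = 0.2516
  (T ∧ Q) ∧ P = a·b on (0.2516, 0.3700) = 0.0931
  → value = 0.0931
Under bounded:
  T ∧ Q = max(0, a+b−1) on (0.68, 0.37) = 0.05
  (T ∧ Q) ∧ P = max(0, a+b−1) on (0.05, 0.37) = 0.00
  → value = 0.0000
|0.0931 − 0.0000| = 0.093

0.093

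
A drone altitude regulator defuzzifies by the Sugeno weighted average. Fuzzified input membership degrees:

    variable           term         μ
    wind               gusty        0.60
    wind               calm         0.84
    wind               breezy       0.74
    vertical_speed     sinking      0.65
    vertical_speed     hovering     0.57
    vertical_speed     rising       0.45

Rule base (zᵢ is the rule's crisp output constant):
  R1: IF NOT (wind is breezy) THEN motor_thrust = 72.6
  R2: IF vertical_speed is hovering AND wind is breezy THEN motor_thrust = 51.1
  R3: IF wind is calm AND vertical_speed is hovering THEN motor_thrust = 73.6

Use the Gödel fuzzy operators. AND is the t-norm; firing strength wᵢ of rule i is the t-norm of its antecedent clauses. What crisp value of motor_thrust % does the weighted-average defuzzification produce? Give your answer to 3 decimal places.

R1 (z=72.6): ¬breezy=1−0.74=0.26 → w = 0.26
R2 (z=51.1): hovering=0.57, breezy=0.74; AND[min(a, b)] → w = 0.57
R3 (z=73.6): calm=0.84, hovering=0.57; AND[min(a, b)] → w = 0.57
Weighted average = (0.26·72.6 + 0.57·51.1 + 0.57·73.6) / (0.26 + 0.57 + 0.57)
  = 89.9550 / 1.4000 = 64.254

64.254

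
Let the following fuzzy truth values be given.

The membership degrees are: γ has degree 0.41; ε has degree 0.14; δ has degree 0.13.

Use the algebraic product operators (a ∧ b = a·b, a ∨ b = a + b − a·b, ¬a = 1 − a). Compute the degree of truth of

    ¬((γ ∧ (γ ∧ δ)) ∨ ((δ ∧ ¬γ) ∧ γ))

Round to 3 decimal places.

γ ∧ δ = a·b on (0.4100, 0.1300) = 0.0533
γ ∧ (γ ∧ δ) = a·b on (0.4100, 0.0533) = 0.0219
¬γ = 1 − 0.4100 = 0.5900
δ ∧ ¬γ = a·b on (0.1300, 0.5900) = 0.0767
(δ ∧ ¬γ) ∧ γ = a·b on (0.0767, 0.4100) = 0.0314
(γ ∧ (γ ∧ δ)) ∨ ((δ ∧ ¬γ) ∧ γ) = a + b − a·b on (0.0219, 0.0314) = 0.0526
¬((γ ∧ (γ ∧ δ)) ∨ ((δ ∧ ¬γ) ∧ γ)) = 1 − 0.0526 = 0.9474

0.947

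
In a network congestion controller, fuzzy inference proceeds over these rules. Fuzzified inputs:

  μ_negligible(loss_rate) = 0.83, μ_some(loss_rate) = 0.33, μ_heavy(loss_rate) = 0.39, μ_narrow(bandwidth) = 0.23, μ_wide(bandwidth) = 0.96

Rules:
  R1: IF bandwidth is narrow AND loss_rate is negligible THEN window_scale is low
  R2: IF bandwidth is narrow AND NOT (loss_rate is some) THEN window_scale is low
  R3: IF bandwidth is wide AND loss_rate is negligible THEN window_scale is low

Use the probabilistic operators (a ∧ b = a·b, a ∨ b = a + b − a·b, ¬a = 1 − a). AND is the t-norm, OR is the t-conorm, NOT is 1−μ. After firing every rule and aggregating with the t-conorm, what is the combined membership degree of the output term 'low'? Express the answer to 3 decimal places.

R1: narrow=0.23, negligible=0.83; AND[a·b] → w = 0.1909
R2: narrow=0.23, ¬some=1−0.33=0.67; AND[a·b] → w = 0.1541
R3: wide=0.96, negligible=0.83; AND[a·b] → w = 0.7968
Rules with consequent 'low': {R1, R2, R3} → strengths 0.1909, 0.1541, 0.7968
Aggregate via t-conorm [a + b − a·b]: 0.8609

0.861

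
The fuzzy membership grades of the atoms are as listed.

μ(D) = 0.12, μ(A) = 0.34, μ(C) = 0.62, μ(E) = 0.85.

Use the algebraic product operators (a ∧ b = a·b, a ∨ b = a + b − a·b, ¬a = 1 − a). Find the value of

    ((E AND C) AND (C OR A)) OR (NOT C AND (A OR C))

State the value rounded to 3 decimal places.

E AND C = a·b on (0.8500, 0.6200) = 0.5270
C OR A = a + b − a·b on (0.6200, 0.3400) = 0.7492
(E AND C) AND (C OR A) = a·b on (0.5270, 0.7492) = 0.3948
NOT C = 1 − 0.6200 = 0.3800
A OR C = a + b − a·b on (0.3400, 0.6200) = 0.7492
NOT C AND (A OR C) = a·b on (0.3800, 0.7492) = 0.2847
((E AND C) AND (C OR A)) OR (NOT C AND (A OR C)) = a + b − a·b on (0.3948, 0.2847) = 0.5671

0.567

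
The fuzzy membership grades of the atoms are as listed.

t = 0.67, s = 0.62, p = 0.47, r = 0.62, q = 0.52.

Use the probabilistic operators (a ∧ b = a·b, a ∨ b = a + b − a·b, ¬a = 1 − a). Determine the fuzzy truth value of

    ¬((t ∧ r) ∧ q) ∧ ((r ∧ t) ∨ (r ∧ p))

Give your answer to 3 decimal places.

t ∧ r = a·b on (0.6700, 0.6200) = 0.4154
(t ∧ r) ∧ q = a·b on (0.4154, 0.5200) = 0.2160
¬((t ∧ r) ∧ q) = 1 − 0.2160 = 0.7840
r ∧ t = a·b on (0.6200, 0.6700) = 0.4154
r ∧ p = a·b on (0.6200, 0.4700) = 0.2914
(r ∧ t) ∨ (r ∧ p) = a + b − a·b on (0.4154, 0.2914) = 0.5858
¬((t ∧ r) ∧ q) ∧ ((r ∧ t) ∨ (r ∧ p)) = a·b on (0.7840, 0.5858) = 0.4592

0.459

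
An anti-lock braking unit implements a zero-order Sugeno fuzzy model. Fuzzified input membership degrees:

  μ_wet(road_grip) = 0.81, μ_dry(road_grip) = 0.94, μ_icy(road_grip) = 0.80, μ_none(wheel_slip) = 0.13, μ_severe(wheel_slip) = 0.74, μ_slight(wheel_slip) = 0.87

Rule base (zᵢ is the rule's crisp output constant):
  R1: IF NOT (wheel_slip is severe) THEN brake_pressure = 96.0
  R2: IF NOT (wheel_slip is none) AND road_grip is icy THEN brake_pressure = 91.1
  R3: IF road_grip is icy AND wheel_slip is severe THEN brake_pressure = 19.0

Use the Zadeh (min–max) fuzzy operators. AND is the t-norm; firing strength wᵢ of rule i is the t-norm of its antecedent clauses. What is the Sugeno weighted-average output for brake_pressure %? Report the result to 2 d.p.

62.17

R1 (z=96.0): ¬severe=1−0.74=0.26 → w = 0.26
R2 (z=91.1): ¬none=1−0.13=0.87, icy=0.80; AND[min(a, b)] → w = 0.80
R3 (z=19.0): icy=0.80, severe=0.74; AND[min(a, b)] → w = 0.74
Weighted average = (0.26·96.0 + 0.80·91.1 + 0.74·19.0) / (0.26 + 0.80 + 0.74)
  = 111.9000 / 1.8000 = 62.17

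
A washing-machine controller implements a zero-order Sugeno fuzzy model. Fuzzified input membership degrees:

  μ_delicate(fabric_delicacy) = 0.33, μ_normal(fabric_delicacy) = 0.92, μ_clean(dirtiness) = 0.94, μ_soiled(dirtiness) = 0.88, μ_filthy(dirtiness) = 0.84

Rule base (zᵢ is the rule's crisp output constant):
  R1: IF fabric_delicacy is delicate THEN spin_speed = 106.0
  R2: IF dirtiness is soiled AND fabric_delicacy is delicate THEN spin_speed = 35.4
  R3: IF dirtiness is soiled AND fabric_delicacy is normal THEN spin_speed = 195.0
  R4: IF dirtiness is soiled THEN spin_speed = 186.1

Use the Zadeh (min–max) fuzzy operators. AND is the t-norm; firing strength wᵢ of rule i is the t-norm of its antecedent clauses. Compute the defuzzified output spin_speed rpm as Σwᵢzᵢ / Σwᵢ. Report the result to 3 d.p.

157.864

R1 (z=106.0): delicate=0.33 → w = 0.33
R2 (z=35.4): soiled=0.88, delicate=0.33; AND[min(a, b)] → w = 0.33
R3 (z=195.0): soiled=0.88, normal=0.92; AND[min(a, b)] → w = 0.88
R4 (z=186.1): soiled=0.88 → w = 0.88
Weighted average = (0.33·106.0 + 0.33·35.4 + 0.88·195.0 + 0.88·186.1) / (0.33 + 0.33 + 0.88 + 0.88)
  = 382.0300 / 2.4200 = 157.864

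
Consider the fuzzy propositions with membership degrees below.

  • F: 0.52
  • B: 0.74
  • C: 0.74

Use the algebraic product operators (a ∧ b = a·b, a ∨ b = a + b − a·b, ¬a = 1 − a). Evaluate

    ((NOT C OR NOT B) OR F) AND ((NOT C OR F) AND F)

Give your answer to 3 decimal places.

NOT C = 1 − 0.7400 = 0.2600
NOT B = 1 − 0.7400 = 0.2600
NOT C OR NOT B = a + b − a·b on (0.2600, 0.2600) = 0.4524
(NOT C OR NOT B) OR F = a + b − a·b on (0.4524, 0.5200) = 0.7372
NOT C = 1 − 0.7400 = 0.2600
NOT C OR F = a + b − a·b on (0.2600, 0.5200) = 0.6448
(NOT C OR F) AND F = a·b on (0.6448, 0.5200) = 0.3353
((NOT C OR NOT B) OR F) AND ((NOT C OR F) AND F) = a·b on (0.7372, 0.3353) = 0.2472

0.247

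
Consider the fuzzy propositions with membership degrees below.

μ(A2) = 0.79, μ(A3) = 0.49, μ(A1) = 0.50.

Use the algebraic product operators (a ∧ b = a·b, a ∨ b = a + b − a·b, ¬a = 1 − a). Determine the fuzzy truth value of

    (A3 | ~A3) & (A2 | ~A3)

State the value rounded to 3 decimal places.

0.673

~A3 = 1 − 0.4900 = 0.5100
A3 | ~A3 = a + b − a·b on (0.4900, 0.5100) = 0.7501
~A3 = 1 − 0.4900 = 0.5100
A2 | ~A3 = a + b − a·b on (0.7900, 0.5100) = 0.8971
(A3 | ~A3) & (A2 | ~A3) = a·b on (0.7501, 0.8971) = 0.6729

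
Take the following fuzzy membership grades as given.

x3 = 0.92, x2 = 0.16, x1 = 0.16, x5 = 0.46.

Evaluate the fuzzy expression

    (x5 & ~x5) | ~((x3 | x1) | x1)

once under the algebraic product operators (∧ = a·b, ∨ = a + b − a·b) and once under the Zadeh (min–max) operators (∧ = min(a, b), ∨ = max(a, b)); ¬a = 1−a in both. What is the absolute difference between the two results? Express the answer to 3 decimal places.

0.169

Under algebraic product:
  ~x5 = 1 − 0.4600 = 0.5400
  x5 & ~x5 = a·b on (0.4600, 0.5400) = 0.2484
  x3 | x1 = a + b − a·b on (0.9200, 0.1600) = 0.9328
  (x3 | x1) | x1 = a + b − a·b on (0.9328, 0.1600) = 0.9436
  ~((x3 | x1) | x1) = 1 − 0.9436 = 0.0564
  (x5 & ~x5) | ~((x3 | x1) | x1) = a + b − a·b on (0.2484, 0.0564) = 0.2908
  → value = 0.2908
Under Zadeh (min–max):
  ~x5 = 1 − 0.46 = 0.54
  x5 & ~x5 = min(a, b) on (0.46, 0.54) = 0.46
  x3 | x1 = max(a, b) on (0.92, 0.16) = 0.92
  (x3 | x1) | x1 = max(a, b) on (0.92, 0.16) = 0.92
  ~((x3 | x1) | x1) = 1 − 0.92 = 0.08
  (x5 & ~x5) | ~((x3 | x1) | x1) = max(a, b) on (0.46, 0.08) = 0.46
  → value = 0.4600
|0.2908 − 0.4600| = 0.169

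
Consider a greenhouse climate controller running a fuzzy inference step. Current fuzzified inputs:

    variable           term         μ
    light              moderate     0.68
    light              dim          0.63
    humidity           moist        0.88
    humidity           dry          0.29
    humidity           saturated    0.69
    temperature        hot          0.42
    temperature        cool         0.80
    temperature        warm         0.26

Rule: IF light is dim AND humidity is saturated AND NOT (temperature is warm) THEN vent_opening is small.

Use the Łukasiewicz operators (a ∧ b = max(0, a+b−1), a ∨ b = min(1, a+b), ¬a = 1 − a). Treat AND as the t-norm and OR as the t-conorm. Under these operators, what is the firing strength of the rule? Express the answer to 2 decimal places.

0.06

firing strength: dim=0.63, saturated=0.69, ¬warm=1−0.26=0.74; AND[max(0, a+b−1)] → w = 0.06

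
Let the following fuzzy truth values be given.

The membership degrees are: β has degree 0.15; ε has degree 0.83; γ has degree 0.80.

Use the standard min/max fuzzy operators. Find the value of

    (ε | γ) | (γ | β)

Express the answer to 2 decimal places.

ε | γ = max(a, b) on (0.83, 0.80) = 0.83
γ | β = max(a, b) on (0.80, 0.15) = 0.80
(ε | γ) | (γ | β) = max(a, b) on (0.83, 0.80) = 0.83

0.83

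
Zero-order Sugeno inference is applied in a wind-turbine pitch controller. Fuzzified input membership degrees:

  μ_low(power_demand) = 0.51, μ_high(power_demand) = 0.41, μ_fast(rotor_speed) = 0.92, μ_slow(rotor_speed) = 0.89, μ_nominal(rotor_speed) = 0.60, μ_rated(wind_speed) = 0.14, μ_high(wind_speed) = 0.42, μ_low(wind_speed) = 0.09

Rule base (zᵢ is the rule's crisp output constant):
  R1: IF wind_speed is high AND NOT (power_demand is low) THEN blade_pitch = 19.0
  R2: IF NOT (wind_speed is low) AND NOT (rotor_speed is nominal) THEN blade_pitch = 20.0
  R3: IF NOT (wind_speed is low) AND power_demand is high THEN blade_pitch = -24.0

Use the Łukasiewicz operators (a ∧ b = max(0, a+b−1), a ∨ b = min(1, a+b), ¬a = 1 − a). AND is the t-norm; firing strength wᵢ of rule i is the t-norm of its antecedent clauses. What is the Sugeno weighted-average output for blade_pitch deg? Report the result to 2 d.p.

-2.35

R1 (z=19.0): high=0.42, ¬low=1−0.51=0.49; AND[max(0, a+b−1)] → w = 0.00
R2 (z=20.0): ¬low=1−0.09=0.91, ¬nominal=1−0.60=0.40; AND[max(0, a+b−1)] → w = 0.31
R3 (z=-24.0): ¬low=1−0.09=0.91, high=0.41; AND[max(0, a+b−1)] → w = 0.32
Weighted average = (0.00·19.0 + 0.31·20.0 + 0.32·-24.0) / (0.00 + 0.31 + 0.32)
  = -1.4800 / 0.6300 = -2.35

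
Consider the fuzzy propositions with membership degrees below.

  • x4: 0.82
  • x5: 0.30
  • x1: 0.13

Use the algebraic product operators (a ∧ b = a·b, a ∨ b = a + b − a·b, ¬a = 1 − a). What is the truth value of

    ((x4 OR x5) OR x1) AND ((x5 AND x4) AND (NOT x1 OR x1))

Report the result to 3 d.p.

x4 OR x5 = a + b − a·b on (0.8200, 0.3000) = 0.8740
(x4 OR x5) OR x1 = a + b − a·b on (0.8740, 0.1300) = 0.8904
x5 AND x4 = a·b on (0.3000, 0.8200) = 0.2460
NOT x1 = 1 − 0.1300 = 0.8700
NOT x1 OR x1 = a + b − a·b on (0.8700, 0.1300) = 0.8869
(x5 AND x4) AND (NOT x1 OR x1) = a·b on (0.2460, 0.8869) = 0.2182
((x4 OR x5) OR x1) AND ((x5 AND x4) AND (NOT x1 OR x1)) = a·b on (0.8904, 0.2182) = 0.1943

0.194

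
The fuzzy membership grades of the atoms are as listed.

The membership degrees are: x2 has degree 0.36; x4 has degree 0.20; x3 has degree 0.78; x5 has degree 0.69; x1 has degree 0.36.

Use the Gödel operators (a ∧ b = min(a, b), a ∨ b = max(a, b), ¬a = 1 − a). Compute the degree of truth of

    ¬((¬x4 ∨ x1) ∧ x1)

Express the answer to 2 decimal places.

¬x4 = 1 − 0.20 = 0.80
¬x4 ∨ x1 = max(a, b) on (0.80, 0.36) = 0.80
(¬x4 ∨ x1) ∧ x1 = min(a, b) on (0.80, 0.36) = 0.36
¬((¬x4 ∨ x1) ∧ x1) = 1 − 0.36 = 0.64

0.64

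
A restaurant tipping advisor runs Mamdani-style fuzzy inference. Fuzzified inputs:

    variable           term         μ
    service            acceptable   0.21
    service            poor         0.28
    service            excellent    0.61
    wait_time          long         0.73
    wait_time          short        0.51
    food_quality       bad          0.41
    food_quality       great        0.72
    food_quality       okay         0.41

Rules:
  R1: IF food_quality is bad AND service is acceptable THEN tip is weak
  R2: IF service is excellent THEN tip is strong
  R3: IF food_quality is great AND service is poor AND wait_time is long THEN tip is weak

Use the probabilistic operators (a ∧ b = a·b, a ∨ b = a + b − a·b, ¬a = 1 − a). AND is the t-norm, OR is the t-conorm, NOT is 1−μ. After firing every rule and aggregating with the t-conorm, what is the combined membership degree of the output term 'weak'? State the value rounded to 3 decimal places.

R1: bad=0.41, acceptable=0.21; AND[a·b] → w = 0.0861
R2: excellent=0.61 → w = 0.6100
R3: great=0.72, poor=0.28, long=0.73; AND[a·b] → w = 0.1472
Rules with consequent 'weak': {R1, R3} → strengths 0.0861, 0.1472
Aggregate via t-conorm [a + b − a·b]: 0.2206

0.221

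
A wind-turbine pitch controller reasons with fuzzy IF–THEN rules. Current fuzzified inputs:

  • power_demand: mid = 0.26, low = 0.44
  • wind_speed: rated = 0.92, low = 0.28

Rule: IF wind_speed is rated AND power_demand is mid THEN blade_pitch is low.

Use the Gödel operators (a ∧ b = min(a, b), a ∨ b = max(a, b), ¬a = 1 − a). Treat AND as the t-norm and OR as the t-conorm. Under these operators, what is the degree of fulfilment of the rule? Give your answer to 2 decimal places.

0.26

firing strength: rated=0.92, mid=0.26; AND[min(a, b)] → w = 0.26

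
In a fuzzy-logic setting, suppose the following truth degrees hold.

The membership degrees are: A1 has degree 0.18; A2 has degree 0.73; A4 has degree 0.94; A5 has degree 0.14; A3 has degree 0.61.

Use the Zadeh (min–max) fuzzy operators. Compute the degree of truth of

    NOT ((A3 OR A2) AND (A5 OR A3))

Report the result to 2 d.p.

A3 OR A2 = max(a, b) on (0.61, 0.73) = 0.73
A5 OR A3 = max(a, b) on (0.14, 0.61) = 0.61
(A3 OR A2) AND (A5 OR A3) = min(a, b) on (0.73, 0.61) = 0.61
NOT ((A3 OR A2) AND (A5 OR A3)) = 1 − 0.61 = 0.39

0.39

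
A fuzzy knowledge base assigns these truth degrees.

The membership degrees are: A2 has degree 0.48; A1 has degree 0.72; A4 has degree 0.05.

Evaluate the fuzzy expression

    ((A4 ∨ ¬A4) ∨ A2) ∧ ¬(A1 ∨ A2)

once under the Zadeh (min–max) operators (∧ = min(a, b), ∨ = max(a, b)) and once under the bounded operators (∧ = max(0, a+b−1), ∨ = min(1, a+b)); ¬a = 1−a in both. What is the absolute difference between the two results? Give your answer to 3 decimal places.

0.280

Under Zadeh (min–max):
  ¬A4 = 1 − 0.05 = 0.95
  A4 ∨ ¬A4 = max(a, b) on (0.05, 0.95) = 0.95
  (A4 ∨ ¬A4) ∨ A2 = max(a, b) on (0.95, 0.48) = 0.95
  A1 ∨ A2 = max(a, b) on (0.72, 0.48) = 0.72
  ¬(A1 ∨ A2) = 1 − 0.72 = 0.28
  ((A4 ∨ ¬A4) ∨ A2) ∧ ¬(A1 ∨ A2) = min(a, b) on (0.95, 0.28) = 0.28
  → value = 0.2800
Under bounded:
  ¬A4 = 1 − 0.05 = 0.95
  A4 ∨ ¬A4 = min(1, a+b) on (0.05, 0.95) = 1.00
  (A4 ∨ ¬A4) ∨ A2 = min(1, a+b) on (1.00, 0.48) = 1.00
  A1 ∨ A2 = min(1, a+b) on (0.72, 0.48) = 1.00
  ¬(A1 ∨ A2) = 1 − 1.00 = 0.00
  ((A4 ∨ ¬A4) ∨ A2) ∧ ¬(A1 ∨ A2) = max(0, a+b−1) on (1.00, 0.00) = 0.00
  → value = 0.0000
|0.2800 − 0.0000| = 0.280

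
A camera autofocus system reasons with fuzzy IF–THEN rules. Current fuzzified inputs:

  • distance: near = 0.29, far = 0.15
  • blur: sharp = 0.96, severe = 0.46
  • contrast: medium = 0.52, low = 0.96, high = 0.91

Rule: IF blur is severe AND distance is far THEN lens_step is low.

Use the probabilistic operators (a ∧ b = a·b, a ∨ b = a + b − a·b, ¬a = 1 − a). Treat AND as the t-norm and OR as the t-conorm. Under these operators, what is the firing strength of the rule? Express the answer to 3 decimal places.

0.069

firing strength: severe=0.46, far=0.15; AND[a·b] → w = 0.0690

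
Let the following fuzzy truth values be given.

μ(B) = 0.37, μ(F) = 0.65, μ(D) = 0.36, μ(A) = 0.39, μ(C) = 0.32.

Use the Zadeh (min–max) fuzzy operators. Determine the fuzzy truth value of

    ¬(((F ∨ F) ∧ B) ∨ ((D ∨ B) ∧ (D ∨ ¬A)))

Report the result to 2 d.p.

0.63

F ∨ F = max(a, b) on (0.65, 0.65) = 0.65
(F ∨ F) ∧ B = min(a, b) on (0.65, 0.37) = 0.37
D ∨ B = max(a, b) on (0.36, 0.37) = 0.37
¬A = 1 − 0.39 = 0.61
D ∨ ¬A = max(a, b) on (0.36, 0.61) = 0.61
(D ∨ B) ∧ (D ∨ ¬A) = min(a, b) on (0.37, 0.61) = 0.37
((F ∨ F) ∧ B) ∨ ((D ∨ B) ∧ (D ∨ ¬A)) = max(a, b) on (0.37, 0.37) = 0.37
¬(((F ∨ F) ∧ B) ∨ ((D ∨ B) ∧ (D ∨ ¬A))) = 1 − 0.37 = 0.63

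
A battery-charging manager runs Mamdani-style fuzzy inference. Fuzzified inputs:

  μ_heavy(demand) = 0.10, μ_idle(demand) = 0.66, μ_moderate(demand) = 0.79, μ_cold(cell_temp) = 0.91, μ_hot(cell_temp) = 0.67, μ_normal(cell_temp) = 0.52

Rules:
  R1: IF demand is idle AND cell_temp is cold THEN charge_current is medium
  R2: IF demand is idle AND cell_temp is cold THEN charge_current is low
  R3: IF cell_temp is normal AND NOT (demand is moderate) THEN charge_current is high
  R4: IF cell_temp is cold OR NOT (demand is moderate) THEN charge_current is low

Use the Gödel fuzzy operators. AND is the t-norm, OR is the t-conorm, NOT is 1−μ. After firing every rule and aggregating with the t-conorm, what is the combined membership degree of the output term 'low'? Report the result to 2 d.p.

0.91

R1: idle=0.66, cold=0.91; AND[min(a, b)] → w = 0.66
R2: idle=0.66, cold=0.91; AND[min(a, b)] → w = 0.66
R3: normal=0.52, ¬moderate=1−0.79=0.21; AND[min(a, b)] → w = 0.21
R4: cold=0.91, ¬moderate=1−0.79=0.21; OR[max(a, b)] → w = 0.91
Rules with consequent 'low': {R2, R4} → strengths 0.66, 0.91
Aggregate via t-conorm [max(a, b)]: 0.91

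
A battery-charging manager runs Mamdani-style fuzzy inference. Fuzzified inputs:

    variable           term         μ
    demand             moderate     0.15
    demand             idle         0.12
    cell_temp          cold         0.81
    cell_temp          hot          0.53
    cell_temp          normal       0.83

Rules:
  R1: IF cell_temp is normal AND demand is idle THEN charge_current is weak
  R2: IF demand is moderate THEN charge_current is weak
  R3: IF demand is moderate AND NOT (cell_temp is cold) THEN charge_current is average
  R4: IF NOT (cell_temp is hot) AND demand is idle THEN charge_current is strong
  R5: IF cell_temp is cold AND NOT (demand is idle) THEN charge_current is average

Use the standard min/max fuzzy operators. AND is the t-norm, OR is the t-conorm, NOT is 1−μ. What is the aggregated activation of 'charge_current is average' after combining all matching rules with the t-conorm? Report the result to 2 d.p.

R1: normal=0.83, idle=0.12; AND[min(a, b)] → w = 0.12
R2: moderate=0.15 → w = 0.15
R3: moderate=0.15, ¬cold=1−0.81=0.19; AND[min(a, b)] → w = 0.15
R4: ¬hot=1−0.53=0.47, idle=0.12; AND[min(a, b)] → w = 0.12
R5: cold=0.81, ¬idle=1−0.12=0.88; AND[min(a, b)] → w = 0.81
Rules with consequent 'average': {R3, R5} → strengths 0.15, 0.81
Aggregate via t-conorm [max(a, b)]: 0.81

0.81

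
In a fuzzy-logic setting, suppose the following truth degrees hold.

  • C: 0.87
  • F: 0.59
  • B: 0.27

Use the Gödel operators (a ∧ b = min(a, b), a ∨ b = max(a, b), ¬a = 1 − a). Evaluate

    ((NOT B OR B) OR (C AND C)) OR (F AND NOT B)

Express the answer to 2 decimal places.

0.87

NOT B = 1 − 0.27 = 0.73
NOT B OR B = max(a, b) on (0.73, 0.27) = 0.73
C AND C = min(a, b) on (0.87, 0.87) = 0.87
(NOT B OR B) OR (C AND C) = max(a, b) on (0.73, 0.87) = 0.87
NOT B = 1 − 0.27 = 0.73
F AND NOT B = min(a, b) on (0.59, 0.73) = 0.59
((NOT B OR B) OR (C AND C)) OR (F AND NOT B) = max(a, b) on (0.87, 0.59) = 0.87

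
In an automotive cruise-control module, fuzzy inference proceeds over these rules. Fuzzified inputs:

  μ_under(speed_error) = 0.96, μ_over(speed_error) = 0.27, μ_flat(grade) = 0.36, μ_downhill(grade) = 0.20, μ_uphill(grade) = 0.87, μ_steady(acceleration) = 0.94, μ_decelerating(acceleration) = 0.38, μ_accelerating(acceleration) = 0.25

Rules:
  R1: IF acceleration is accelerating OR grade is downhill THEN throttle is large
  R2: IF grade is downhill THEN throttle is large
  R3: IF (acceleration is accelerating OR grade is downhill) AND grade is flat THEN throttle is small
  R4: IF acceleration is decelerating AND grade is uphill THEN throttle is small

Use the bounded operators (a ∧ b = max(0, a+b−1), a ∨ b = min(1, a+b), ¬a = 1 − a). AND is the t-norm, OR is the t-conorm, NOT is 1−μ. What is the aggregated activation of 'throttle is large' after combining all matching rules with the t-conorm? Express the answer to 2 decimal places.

R1: accelerating=0.25, downhill=0.20; OR[min(1, a+b)] → w = 0.45
R2: downhill=0.20 → w = 0.20
R3: (accelerating=0.25 OR downhill=0.20) = 0.45; AND[max(0, a+b−1)] with flat=0.36 → w = 0.00
R4: decelerating=0.38, uphill=0.87; AND[max(0, a+b−1)] → w = 0.25
Rules with consequent 'large': {R1, R2} → strengths 0.45, 0.20
Aggregate via t-conorm [min(1, a+b)]: 0.65

0.65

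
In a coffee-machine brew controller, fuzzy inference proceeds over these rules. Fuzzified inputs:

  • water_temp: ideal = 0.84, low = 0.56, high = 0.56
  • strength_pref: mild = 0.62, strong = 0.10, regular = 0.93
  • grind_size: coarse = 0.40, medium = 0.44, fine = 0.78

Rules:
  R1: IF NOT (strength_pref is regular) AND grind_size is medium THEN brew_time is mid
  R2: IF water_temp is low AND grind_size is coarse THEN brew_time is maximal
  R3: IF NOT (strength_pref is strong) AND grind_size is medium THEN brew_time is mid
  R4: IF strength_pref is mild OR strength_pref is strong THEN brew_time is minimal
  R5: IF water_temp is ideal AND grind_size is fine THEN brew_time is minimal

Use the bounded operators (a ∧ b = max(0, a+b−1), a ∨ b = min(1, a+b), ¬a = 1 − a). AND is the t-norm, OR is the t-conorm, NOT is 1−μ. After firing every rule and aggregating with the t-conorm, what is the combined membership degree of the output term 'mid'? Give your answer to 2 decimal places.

R1: ¬regular=1−0.93=0.07, medium=0.44; AND[max(0, a+b−1)] → w = 0.00
R2: low=0.56, coarse=0.40; AND[max(0, a+b−1)] → w = 0.00
R3: ¬strong=1−0.10=0.90, medium=0.44; AND[max(0, a+b−1)] → w = 0.34
R4: mild=0.62, strong=0.10; OR[min(1, a+b)] → w = 0.72
R5: ideal=0.84, fine=0.78; AND[max(0, a+b−1)] → w = 0.62
Rules with consequent 'mid': {R1, R3} → strengths 0.00, 0.34
Aggregate via t-conorm [min(1, a+b)]: 0.34

0.34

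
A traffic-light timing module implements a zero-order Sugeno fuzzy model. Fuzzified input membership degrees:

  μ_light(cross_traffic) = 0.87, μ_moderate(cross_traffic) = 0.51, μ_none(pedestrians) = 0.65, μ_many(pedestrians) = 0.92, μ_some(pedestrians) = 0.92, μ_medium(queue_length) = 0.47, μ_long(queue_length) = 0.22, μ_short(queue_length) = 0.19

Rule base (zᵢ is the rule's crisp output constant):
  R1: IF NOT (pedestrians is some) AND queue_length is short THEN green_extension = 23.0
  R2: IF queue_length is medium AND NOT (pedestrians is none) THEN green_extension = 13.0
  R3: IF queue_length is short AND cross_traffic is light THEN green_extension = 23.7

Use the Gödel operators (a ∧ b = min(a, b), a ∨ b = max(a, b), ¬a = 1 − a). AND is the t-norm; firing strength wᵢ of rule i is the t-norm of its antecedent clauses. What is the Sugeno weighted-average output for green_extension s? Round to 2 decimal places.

17.57

R1 (z=23.0): ¬some=1−0.92=0.08, short=0.19; AND[min(a, b)] → w = 0.08
R2 (z=13.0): medium=0.47, ¬none=1−0.65=0.35; AND[min(a, b)] → w = 0.35
R3 (z=23.7): short=0.19, light=0.87; AND[min(a, b)] → w = 0.19
Weighted average = (0.08·23.0 + 0.35·13.0 + 0.19·23.7) / (0.08 + 0.35 + 0.19)
  = 10.8930 / 0.6200 = 17.57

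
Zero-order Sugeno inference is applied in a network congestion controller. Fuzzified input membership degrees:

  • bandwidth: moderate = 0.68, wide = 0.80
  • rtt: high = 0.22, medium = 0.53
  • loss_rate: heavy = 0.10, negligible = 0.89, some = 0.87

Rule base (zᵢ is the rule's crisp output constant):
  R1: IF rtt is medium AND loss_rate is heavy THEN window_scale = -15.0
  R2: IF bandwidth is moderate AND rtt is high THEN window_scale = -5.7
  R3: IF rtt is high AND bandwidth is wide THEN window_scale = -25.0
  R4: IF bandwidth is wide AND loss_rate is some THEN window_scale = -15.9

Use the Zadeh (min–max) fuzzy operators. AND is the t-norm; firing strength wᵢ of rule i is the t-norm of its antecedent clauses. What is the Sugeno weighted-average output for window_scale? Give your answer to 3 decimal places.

-15.652

R1 (z=-15.0): medium=0.53, heavy=0.10; AND[min(a, b)] → w = 0.10
R2 (z=-5.7): moderate=0.68, high=0.22; AND[min(a, b)] → w = 0.22
R3 (z=-25.0): high=0.22, wide=0.80; AND[min(a, b)] → w = 0.22
R4 (z=-15.9): wide=0.80, some=0.87; AND[min(a, b)] → w = 0.80
Weighted average = (0.10·-15.0 + 0.22·-5.7 + 0.22·-25.0 + 0.80·-15.9) / (0.10 + 0.22 + 0.22 + 0.80)
  = -20.9740 / 1.3400 = -15.652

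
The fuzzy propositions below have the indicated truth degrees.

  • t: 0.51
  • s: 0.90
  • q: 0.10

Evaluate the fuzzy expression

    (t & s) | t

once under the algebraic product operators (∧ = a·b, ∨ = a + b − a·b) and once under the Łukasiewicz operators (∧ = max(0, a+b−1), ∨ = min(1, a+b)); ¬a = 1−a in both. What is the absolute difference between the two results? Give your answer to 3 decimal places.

0.185

Under algebraic product:
  t & s = a·b on (0.5100, 0.9000) = 0.4590
  (t & s) | t = a + b − a·b on (0.4590, 0.5100) = 0.7349
  → value = 0.7349
Under Łukasiewicz:
  t & s = max(0, a+b−1) on (0.51, 0.90) = 0.41
  (t & s) | t = min(1, a+b) on (0.41, 0.51) = 0.92
  → value = 0.9200
|0.7349 − 0.9200| = 0.185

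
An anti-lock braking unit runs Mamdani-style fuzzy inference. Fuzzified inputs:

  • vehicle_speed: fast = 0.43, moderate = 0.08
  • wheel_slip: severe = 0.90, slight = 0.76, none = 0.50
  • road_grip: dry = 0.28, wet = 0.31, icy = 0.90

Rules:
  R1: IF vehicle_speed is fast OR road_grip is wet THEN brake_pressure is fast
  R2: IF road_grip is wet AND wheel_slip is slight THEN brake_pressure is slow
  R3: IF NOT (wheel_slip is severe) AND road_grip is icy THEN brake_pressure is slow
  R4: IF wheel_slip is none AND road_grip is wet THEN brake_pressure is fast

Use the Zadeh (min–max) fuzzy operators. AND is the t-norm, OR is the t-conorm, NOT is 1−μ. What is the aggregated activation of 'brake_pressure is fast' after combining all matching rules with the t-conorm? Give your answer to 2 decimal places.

0.43

R1: fast=0.43, wet=0.31; OR[max(a, b)] → w = 0.43
R2: wet=0.31, slight=0.76; AND[min(a, b)] → w = 0.31
R3: ¬severe=1−0.90=0.10, icy=0.90; AND[min(a, b)] → w = 0.10
R4: none=0.50, wet=0.31; AND[min(a, b)] → w = 0.31
Rules with consequent 'fast': {R1, R4} → strengths 0.43, 0.31
Aggregate via t-conorm [max(a, b)]: 0.43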